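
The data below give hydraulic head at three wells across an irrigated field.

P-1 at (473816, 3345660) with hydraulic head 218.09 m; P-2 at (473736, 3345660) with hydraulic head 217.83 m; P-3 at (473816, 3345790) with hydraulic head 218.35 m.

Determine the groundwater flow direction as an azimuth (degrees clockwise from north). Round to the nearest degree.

∂h/∂x = (217.83 − 218.09) / (473736 − 473816) = +0.003250
∂h/∂y = (218.35 − 218.09) / (3345790 − 3345660) = +0.002000
Flow direction (−∇h) has components (-0.003250 E, -0.002000 N).
Azimuth = atan2(E, N) = atan2(-0.003250, -0.002000) = 238.4° ≈ 238°.

238°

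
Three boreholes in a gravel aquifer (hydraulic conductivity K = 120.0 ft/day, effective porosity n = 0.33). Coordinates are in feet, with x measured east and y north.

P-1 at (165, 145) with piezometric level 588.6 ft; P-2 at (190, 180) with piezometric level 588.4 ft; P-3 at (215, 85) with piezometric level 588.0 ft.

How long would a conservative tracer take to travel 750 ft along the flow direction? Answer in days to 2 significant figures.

Three-point gradient (reference P-1): Δ to P-2 = (25, 35, -0.2), Δ to P-3 = (50, -60, -0.6).
∂h/∂x = -0.01015, ∂h/∂y = +0.001538 (det = -3250).
|∇h| = √(-0.01015² + 0.001538²) = 0.01027
Seepage velocity v = K·i/n = 120.0 × 0.01027 / 0.33 = 3.735 ft/day.
t = 750 / 3.735 = 200.8 days.

200 days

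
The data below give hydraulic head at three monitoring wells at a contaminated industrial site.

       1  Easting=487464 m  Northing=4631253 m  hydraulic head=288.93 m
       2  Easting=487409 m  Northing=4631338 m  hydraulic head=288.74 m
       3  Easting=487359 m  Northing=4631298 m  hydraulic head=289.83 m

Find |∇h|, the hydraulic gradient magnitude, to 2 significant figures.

0.017

With h = a·x + b·y + c and 1 as origin, the differences give:
  (-55)·a + 85·b = -0.19
  (-105)·a + 45·b = +0.90
Eliminate b (×45 and ×85, subtract): 6450·a = -85.050 → a = ∂h/∂x = -0.01319
Back-substitute: b = ∂h/∂y = -0.01077.
|∇h| = √(-0.01319² + -0.01077²) = 0.01703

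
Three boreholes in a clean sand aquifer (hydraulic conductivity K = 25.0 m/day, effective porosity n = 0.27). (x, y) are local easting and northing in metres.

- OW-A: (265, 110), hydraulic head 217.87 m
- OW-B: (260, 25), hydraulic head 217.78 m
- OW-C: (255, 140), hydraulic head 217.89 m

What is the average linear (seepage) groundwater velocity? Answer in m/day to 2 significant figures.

Differences from OW-A: to OW-B (Δx, Δy, Δh) = (-5, -85, -0.09); to OW-C = (-10, 30, +0.02).
Solve a·Δx + b·Δy = Δh: det = (-5)·30 − (-10)·(-85) = -1000.
∂h/∂x = [(-0.09)·30 − (+0.02)·(-85)] / -1000 = +0.001000
∂h/∂y = [(-5)·(+0.02) − (-10)·(-0.09)] / -1000 = +0.0010000
|∇h| = √(0.001000² + 0.0010000²) = 0.001414
Seepage velocity v = K·i/n = 25.0 × 0.001414 / 0.27 = 0.1309 m/day.

0.13 m/day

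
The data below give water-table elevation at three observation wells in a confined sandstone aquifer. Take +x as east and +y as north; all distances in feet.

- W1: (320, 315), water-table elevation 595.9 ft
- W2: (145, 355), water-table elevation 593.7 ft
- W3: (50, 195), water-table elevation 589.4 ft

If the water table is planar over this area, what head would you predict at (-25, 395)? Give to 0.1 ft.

Differences from W1: to W2 (Δx, Δy, Δh) = (-175, 40, -2.2); to W3 = (-270, -120, -6.5).
Determinant of the coordinate differences = (-175)·(-120) − (-270)·40 = 31800.
∂h/∂x = [(-2.2)·(-120) − (-6.5)·40] / 31800 = +0.01648
∂h/∂y = [(-175)·(-6.5) − (-270)·(-2.2)] / 31800 = +0.01709
h(-25, 395) = 595.9 + (+0.01648)·(-345) + (+0.01709)·(80) = 595.9 -5.685 +1.367 = 591.582 ft.

591.6 ft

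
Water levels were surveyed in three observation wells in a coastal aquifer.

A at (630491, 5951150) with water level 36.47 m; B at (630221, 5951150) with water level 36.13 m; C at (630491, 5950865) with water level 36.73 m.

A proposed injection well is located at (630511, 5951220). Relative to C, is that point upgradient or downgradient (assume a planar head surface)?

∂h/∂x = (36.13 − 36.47) / (630221 − 630491) = +0.001259
∂h/∂y = (36.73 − 36.47) / (5950865 − 5951150) = -0.0009123
Head at (630511, 5951220) = 36.47 + (+0.001259)·(20) + (-0.0009123)·(70) = 36.43 m.
That is lower than the 36.73 m at C, so the point is downgradient.

downgradient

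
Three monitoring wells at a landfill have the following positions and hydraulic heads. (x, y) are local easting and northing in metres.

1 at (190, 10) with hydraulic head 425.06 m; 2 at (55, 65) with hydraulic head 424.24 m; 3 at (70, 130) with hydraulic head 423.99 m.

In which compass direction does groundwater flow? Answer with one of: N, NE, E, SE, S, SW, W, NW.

Taking 1 as reference: 2−1 = (-135, 55, -0.82); 3−1 = (-120, 120, -1.07).
Determinant of the coordinate differences = (-135)·120 − (-120)·55 = -9600.
∂h/∂x = [(-0.82)·120 − (-1.07)·55] / -9600 = +0.004120
∂h/∂y = [(-135)·(-1.07) − (-120)·(-0.82)] / -9600 = -0.004797
Flow = −∇h = (-0.004120 east, +0.004797 north), which points northwest.

NW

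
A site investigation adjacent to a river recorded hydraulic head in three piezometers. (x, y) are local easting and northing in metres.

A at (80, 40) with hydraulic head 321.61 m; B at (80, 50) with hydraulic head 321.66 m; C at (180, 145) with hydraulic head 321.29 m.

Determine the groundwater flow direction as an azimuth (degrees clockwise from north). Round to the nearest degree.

121°

With h = a·x + b·y + c and A as origin, the differences give:
  0·a + 10·b = +0.05
  100·a + 105·b = -0.32
Eliminate b (×105 and ×10, subtract): -1000·a = 8.450 → a = ∂h/∂x = -0.008450
Back-substitute: b = ∂h/∂y = +0.005000.
Flow direction (−∇h) has components (+0.008450 E, -0.005000 N).
Azimuth = atan2(E, N) = atan2(+0.008450, -0.005000) = 120.6° ≈ 121°.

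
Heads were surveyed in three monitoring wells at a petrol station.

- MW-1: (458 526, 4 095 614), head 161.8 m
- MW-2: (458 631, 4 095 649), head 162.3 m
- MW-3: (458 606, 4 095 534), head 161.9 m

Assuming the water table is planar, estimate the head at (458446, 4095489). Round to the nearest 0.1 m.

161.2 m

Taking MW-1 as reference: MW-2−MW-1 = (105, 35, +0.5); MW-3−MW-1 = (80, -80, +0.1).
Determinant of the coordinate differences = 105·(-80) − 80·35 = -11200.
∂h/∂x = [(+0.5)·(-80) − (+0.1)·35] / -11200 = +0.003884
∂h/∂y = [105·(+0.1) − 80·(+0.5)] / -11200 = +0.002634
h(458446, 4095489) = 161.8 + (+0.003884)·(-80) + (+0.002634)·(-125) = 161.8 -0.311 -0.329 = 161.160 m.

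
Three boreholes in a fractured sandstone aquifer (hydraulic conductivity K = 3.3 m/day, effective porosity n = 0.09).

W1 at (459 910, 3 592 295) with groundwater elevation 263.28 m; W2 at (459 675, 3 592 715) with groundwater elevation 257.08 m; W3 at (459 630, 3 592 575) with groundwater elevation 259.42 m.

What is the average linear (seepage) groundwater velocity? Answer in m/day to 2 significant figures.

0.59 m/day

Three-point gradient (reference W1): Δ to W2 = (-235, 420, -6.20), Δ to W3 = (-280, 280, -3.86).
∂h/∂x = -0.002216, ∂h/∂y = -0.01600 (det = 51800).
|∇h| = √(-0.002216² + -0.01600²) = 0.01615
Seepage velocity v = K·i/n = 3.3 × 0.01615 / 0.09 = 0.5922 m/day.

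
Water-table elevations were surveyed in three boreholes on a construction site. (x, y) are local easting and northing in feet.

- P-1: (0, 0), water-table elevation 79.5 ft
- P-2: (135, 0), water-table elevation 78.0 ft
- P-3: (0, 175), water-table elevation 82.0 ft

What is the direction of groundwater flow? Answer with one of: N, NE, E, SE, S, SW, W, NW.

∂h/∂x = (78.0 − 79.5) / (135 − 0) = -0.01111
∂h/∂y = (82.0 − 79.5) / (175 − 0) = +0.01429
Flow = −∇h = (+0.01111 east, -0.01429 north), which points southeast.

SE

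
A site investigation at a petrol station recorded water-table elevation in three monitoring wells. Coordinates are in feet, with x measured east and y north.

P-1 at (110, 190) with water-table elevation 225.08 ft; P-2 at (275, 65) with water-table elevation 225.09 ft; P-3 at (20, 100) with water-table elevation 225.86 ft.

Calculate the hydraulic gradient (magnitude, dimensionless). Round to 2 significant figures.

With h = a·x + b·y + c and P-1 as origin, the differences give:
  165·a + (-125)·b = +0.01
  (-90)·a + (-90)·b = +0.78
Eliminate b (×(-90) and ×(-125), subtract): -26100·a = 96.600 → a = ∂h/∂x = -0.003701
Back-substitute: b = ∂h/∂y = -0.004966.
|∇h| = √(-0.003701² + -0.004966²) = 0.006193

0.0062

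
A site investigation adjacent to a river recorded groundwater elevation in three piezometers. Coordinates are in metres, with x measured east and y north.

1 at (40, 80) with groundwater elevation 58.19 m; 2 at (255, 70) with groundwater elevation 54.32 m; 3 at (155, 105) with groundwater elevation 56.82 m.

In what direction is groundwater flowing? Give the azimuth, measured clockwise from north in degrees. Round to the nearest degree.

With h = a·x + b·y + c and 1 as origin, the differences give:
  215·a + (-10)·b = -3.87
  115·a + 25·b = -1.37
Eliminate b (×25 and ×(-10), subtract): 6525·a = -110.450 → a = ∂h/∂x = -0.01693
Back-substitute: b = ∂h/∂y = +0.02307.
Flow direction (−∇h) has components (+0.01693 E, -0.02307 N).
Azimuth = atan2(E, N) = atan2(+0.01693, -0.02307) = 143.7° ≈ 144°.

144°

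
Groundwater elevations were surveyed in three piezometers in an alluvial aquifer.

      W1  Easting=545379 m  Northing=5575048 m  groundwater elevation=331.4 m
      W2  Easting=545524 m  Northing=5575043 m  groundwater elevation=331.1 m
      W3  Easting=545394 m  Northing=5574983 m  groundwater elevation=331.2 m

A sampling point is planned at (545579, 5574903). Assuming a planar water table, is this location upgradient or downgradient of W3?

downgradient

Taking W1 as reference: W2−W1 = (145, -5, -0.3); W3−W1 = (15, -65, -0.2).
Solve a·Δx + b·Δy = Δh: det = 145·(-65) − 15·(-5) = -9350.
∂h/∂x = [(-0.3)·(-65) − (-0.2)·(-5)] / -9350 = -0.001979
∂h/∂y = [145·(-0.2) − 15·(-0.3)] / -9350 = +0.002620
Head at (545579, 5574903) = 331.4 + (-0.001979)·(200) + (+0.002620)·(-145) = 330.62 m.
That is lower than the 331.2 m at W3, so the point is downgradient.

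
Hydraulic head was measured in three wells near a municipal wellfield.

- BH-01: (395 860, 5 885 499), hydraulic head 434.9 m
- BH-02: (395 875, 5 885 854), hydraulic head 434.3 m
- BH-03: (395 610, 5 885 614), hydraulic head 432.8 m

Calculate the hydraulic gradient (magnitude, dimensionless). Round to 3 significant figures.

With h = a·x + b·y + c and BH-01 as origin, the differences give:
  15·a + 355·b = -0.6
  (-250)·a + 115·b = -2.1
Eliminate b (×115 and ×355, subtract): 90475·a = 676.50 → a = ∂h/∂x = +0.007477
Back-substitute: b = ∂h/∂y = -0.002006.
|∇h| = √(0.007477² + -0.002006²) = 0.007741

0.00774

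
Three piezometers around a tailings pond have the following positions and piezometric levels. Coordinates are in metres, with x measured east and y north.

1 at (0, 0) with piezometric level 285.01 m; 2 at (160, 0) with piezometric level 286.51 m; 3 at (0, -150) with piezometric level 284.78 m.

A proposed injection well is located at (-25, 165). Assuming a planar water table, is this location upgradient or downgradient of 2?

∂h/∂x = (286.51 − 285.01) / (160 − 0) = +0.009375
∂h/∂y = (284.78 − 285.01) / (-150 − 0) = +0.001533
Head at (-25, 165) = 285.01 + (+0.009375)·(-25) + (+0.001533)·(165) = 285.03 m.
That is lower than the 286.51 m at 2, so the point is downgradient.

downgradient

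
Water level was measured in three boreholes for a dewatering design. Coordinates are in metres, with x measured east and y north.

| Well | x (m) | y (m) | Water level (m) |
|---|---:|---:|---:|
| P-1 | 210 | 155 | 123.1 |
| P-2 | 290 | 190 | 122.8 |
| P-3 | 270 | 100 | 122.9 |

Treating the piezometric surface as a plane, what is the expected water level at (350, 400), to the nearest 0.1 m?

122.5 m

With h = a·x + b·y + c and P-1 as origin, the differences give:
  80·a + 35·b = -0.3
  60·a + (-55)·b = -0.2
Eliminate b (×(-55) and ×35, subtract): -6500·a = 23.50 → a = ∂h/∂x = -0.003615
Back-substitute: b = ∂h/∂y = -0.0003077.
h(350, 400) = 123.1 + (-0.003615)·(140) + (-0.0003077)·(245) = 123.1 -0.506 -0.075 = 122.518 m.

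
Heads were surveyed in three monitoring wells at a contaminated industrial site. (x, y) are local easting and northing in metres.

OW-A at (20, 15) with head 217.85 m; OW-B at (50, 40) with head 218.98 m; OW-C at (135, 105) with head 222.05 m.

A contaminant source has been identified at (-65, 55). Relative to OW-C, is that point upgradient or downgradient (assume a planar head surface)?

downgradient

With h = a·x + b·y + c and OW-A as origin, the differences give:
  30·a + 25·b = +1.13
  115·a + 90·b = +4.20
Eliminate b (×90 and ×25, subtract): -175·a = -3.300 → a = ∂h/∂x = +0.01886
Back-substitute: b = ∂h/∂y = +0.02257.
Head at (-65, 55) = 217.85 + (+0.01886)·(-85) + (+0.02257)·(40) = 217.15 m.
That is lower than the 222.05 m at OW-C, so the point is downgradient.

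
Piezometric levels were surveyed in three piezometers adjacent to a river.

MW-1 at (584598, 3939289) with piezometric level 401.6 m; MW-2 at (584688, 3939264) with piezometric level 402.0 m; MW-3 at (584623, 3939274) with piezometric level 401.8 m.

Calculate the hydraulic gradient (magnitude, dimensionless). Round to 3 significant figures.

Three-point gradient (reference MW-1): Δ to MW-2 = (90, -25, +0.4), Δ to MW-3 = (25, -15, +0.2).
∂h/∂x = +0.001379, ∂h/∂y = -0.01103 (det = -725).
|∇h| = √(0.001379² + -0.01103²) = 0.01112

0.0111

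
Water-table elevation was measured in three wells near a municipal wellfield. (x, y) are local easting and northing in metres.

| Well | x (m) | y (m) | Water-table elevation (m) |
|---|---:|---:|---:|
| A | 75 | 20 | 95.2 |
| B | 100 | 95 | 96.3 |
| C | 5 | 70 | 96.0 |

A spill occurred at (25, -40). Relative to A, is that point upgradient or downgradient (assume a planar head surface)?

Differences from A: to B (Δx, Δy, Δh) = (25, 75, +1.1); to C = (-70, 50, +0.8).
Determinant of the coordinate differences = 25·50 − (-70)·75 = 6500.
∂h/∂x = [(+1.1)·50 − (+0.8)·75] / 6500 = -0.0007692
∂h/∂y = [25·(+0.8) − (-70)·(+1.1)] / 6500 = +0.01492
Head at (25, -40) = 95.2 + (-0.0007692)·(-50) + (+0.01492)·(-60) = 94.34 m.
That is lower than the 95.2 m at A, so the point is downgradient.

downgradient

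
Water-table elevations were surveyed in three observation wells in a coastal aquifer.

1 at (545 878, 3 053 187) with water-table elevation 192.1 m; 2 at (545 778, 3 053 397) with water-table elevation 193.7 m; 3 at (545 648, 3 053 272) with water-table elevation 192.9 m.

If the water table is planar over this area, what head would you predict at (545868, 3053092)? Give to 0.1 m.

With h = a·x + b·y + c and 1 as origin, the differences give:
  (-100)·a + 210·b = +1.6
  (-230)·a + 85·b = +0.8
Eliminate b (×85 and ×210, subtract): 39800·a = -32.00 → a = ∂h/∂x = -0.0008040
Back-substitute: b = ∂h/∂y = +0.007236.
h(545868, 3053092) = 192.1 + (-0.0008040)·(-10) + (+0.007236)·(-95) = 192.1 +0.008 -0.687 = 191.421 m.

191.4 m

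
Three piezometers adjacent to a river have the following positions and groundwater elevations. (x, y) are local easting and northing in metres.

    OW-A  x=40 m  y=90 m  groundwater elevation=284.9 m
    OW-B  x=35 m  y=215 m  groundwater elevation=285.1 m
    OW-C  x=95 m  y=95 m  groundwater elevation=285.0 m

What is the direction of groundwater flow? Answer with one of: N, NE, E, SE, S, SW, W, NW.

Differences from OW-A: to OW-B (Δx, Δy, Δh) = (-5, 125, +0.2); to OW-C = (55, 5, +0.1).
Determinant of the coordinate differences = (-5)·5 − 55·125 = -6900.
∂h/∂x = [(+0.2)·5 − (+0.1)·125] / -6900 = +0.001667
∂h/∂y = [(-5)·(+0.1) − 55·(+0.2)] / -6900 = +0.001667
Flow = −∇h = (-0.001667 east, -0.001667 north), which points southwest.

SW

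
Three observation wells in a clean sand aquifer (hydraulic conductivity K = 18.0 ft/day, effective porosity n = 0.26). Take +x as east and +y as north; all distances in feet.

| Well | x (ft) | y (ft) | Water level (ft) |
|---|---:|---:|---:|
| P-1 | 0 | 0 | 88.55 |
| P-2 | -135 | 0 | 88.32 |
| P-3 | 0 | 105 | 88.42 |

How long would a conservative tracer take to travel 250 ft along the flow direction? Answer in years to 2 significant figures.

∂h/∂x = (88.32 − 88.55) / (-135 − 0) = +0.001704
∂h/∂y = (88.42 − 88.55) / (105 − 0) = -0.001238
|∇h| = √(0.001704² + -0.001238²) = 0.002106
Seepage velocity v = K·i/n = 18.0 × 0.002106 / 0.26 = 0.1458 ft/day.
t = 250 / 0.1458 = 1715 days = 4.7 years.

4.7 years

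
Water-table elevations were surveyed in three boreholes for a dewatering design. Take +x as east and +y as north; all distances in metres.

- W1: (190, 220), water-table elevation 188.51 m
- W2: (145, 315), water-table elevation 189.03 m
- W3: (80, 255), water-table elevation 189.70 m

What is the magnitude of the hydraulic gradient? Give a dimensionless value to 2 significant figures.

0.011

Taking W1 as reference: W2−W1 = (-45, 95, +0.52); W3−W1 = (-110, 35, +1.19).
Solve a·Δx + b·Δy = Δh: det = (-45)·35 − (-110)·95 = 8875.
∂h/∂x = [(+0.52)·35 − (+1.19)·95] / 8875 = -0.01069
∂h/∂y = [(-45)·(+1.19) − (-110)·(+0.52)] / 8875 = +0.0004113
|∇h| = √(-0.01069² + 0.0004113²) = 0.0107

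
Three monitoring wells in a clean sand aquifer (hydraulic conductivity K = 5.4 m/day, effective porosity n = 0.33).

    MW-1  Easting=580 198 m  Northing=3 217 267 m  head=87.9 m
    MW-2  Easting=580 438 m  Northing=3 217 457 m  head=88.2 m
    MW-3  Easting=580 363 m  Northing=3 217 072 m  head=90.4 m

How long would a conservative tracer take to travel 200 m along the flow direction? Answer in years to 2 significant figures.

3.4 years

Three-point gradient (reference MW-1): Δ to MW-2 = (240, 190, +0.3), Δ to MW-3 = (165, -195, +2.5).
∂h/∂x = +0.006827, ∂h/∂y = -0.007044 (det = -78150).
|∇h| = √(0.006827² + -0.007044²) = 0.009809
Seepage velocity v = K·i/n = 5.4 × 0.009809 / 0.33 = 0.1605 m/day.
t = 200 / 0.1605 = 1246 days = 3.41 years.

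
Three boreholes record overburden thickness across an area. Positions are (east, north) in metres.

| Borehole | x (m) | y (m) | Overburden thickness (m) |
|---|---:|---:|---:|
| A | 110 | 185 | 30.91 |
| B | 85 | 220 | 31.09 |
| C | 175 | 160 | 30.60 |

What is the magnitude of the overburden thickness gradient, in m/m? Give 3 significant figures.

Three-point gradient (reference A): Δ to B = (-25, 35, +0.18), Δ to C = (65, -25, -0.31).
∂d/∂x = -0.003848, ∂d/∂y = +0.002394 (det = -1650).
|∇f| = √(-0.003848² + 0.002394²) = 0.004532 m/m

0.00453 m/m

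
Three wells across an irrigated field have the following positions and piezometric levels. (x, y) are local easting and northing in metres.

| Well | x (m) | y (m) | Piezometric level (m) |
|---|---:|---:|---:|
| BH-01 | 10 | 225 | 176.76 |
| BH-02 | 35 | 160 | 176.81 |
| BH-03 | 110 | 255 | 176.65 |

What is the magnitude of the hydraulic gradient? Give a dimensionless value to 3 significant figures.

0.00132

With h = a·x + b·y + c and BH-01 as origin, the differences give:
  25·a + (-65)·b = +0.05
  100·a + 30·b = -0.11
Eliminate b (×30 and ×(-65), subtract): 7250·a = -5.650 → a = ∂h/∂x = -0.0007793
Back-substitute: b = ∂h/∂y = -0.001069.
|∇h| = √(-0.0007793² + -0.001069²) = 0.001323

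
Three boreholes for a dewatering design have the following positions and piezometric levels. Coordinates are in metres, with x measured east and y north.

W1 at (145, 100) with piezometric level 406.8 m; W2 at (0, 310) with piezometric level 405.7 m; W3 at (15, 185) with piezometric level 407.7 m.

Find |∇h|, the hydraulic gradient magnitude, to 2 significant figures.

Three-point gradient (reference W1): Δ to W2 = (-145, 210, -1.1), Δ to W3 = (-130, 85, +0.9).
∂h/∂x = -0.01886, ∂h/∂y = -0.01826 (det = 14975).
|∇h| = √(-0.01886² + -0.01826²) = 0.02625

0.026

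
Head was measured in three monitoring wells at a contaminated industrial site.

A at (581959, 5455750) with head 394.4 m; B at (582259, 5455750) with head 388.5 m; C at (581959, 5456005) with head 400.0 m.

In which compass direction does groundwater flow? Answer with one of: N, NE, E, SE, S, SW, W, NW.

SE

∂h/∂x = (388.5 − 394.4) / (582259 − 581959) = -0.01967
∂h/∂y = (400.0 − 394.4) / (5456005 − 5455750) = +0.02196
Flow = −∇h = (+0.01967 east, -0.02196 north), which points southeast.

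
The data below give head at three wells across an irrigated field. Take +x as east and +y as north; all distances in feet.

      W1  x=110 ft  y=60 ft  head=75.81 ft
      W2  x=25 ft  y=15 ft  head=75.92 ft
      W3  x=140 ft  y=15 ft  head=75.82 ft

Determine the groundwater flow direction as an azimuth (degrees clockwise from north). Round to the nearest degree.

047°

With h = a·x + b·y + c and W1 as origin, the differences give:
  (-85)·a + (-45)·b = +0.11
  30·a + (-45)·b = +0.01
Eliminate b (×(-45) and ×(-45), subtract): 5175·a = -4.500 → a = ∂h/∂x = -0.0008696
Back-substitute: b = ∂h/∂y = -0.0008019.
Flow direction (−∇h) has components (+0.0008696 E, +0.0008019 N).
Azimuth = atan2(E, N) = atan2(+0.0008696, +0.0008019) = 47.3° ≈ 047°.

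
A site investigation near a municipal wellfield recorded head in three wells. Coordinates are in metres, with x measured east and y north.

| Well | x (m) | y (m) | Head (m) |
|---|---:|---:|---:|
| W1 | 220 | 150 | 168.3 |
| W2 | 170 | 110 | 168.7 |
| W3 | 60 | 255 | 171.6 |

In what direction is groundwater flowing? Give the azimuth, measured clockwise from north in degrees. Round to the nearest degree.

120°

Differences from W1: to W2 (Δx, Δy, Δh) = (-50, -40, +0.4); to W3 = (-160, 105, +3.3).
Solve a·Δx + b·Δy = Δh: det = (-50)·105 − (-160)·(-40) = -11650.
∂h/∂x = [(+0.4)·105 − (+3.3)·(-40)] / -11650 = -0.01494
∂h/∂y = [(-50)·(+3.3) − (-160)·(+0.4)] / -11650 = +0.008670
Flow direction (−∇h) has components (+0.01494 E, -0.008670 N).
Azimuth = atan2(E, N) = atan2(+0.01494, -0.008670) = 120.1° ≈ 120°.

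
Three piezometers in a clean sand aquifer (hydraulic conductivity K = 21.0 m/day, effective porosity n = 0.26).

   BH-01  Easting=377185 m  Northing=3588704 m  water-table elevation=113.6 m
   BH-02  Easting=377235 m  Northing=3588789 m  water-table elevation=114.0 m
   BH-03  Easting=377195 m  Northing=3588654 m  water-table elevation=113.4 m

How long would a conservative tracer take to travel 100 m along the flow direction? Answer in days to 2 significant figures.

290 days

With h = a·x + b·y + c and BH-01 as origin, the differences give:
  50·a + 85·b = +0.4
  10·a + (-50)·b = -0.2
Eliminate b (×(-50) and ×85, subtract): -3350·a = -3.00 → a = ∂h/∂x = +0.0008955
Back-substitute: b = ∂h/∂y = +0.004179.
|∇h| = √(0.0008955² + 0.004179²) = 0.004274
Seepage velocity v = K·i/n = 21.0 × 0.004274 / 0.26 = 0.3452 m/day.
t = 100 / 0.3452 = 289.7 days.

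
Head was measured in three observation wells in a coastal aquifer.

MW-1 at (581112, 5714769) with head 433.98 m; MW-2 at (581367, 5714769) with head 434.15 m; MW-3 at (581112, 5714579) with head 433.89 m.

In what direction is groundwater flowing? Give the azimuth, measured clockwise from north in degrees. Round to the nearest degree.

235°

∂h/∂x = (434.15 − 433.98) / (581367 − 581112) = +0.0006667
∂h/∂y = (433.89 − 433.98) / (5714579 − 5714769) = +0.0004737
Flow direction (−∇h) has components (-0.0006667 E, -0.0004737 N).
Azimuth = atan2(E, N) = atan2(-0.0006667, -0.0004737) = 234.6° ≈ 235°.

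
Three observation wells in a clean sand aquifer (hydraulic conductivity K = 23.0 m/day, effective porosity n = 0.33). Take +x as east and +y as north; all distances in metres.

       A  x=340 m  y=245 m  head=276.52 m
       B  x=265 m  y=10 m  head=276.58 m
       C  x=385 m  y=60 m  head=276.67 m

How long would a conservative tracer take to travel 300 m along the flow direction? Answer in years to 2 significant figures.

10 years

With h = a·x + b·y + c and A as origin, the differences give:
  (-75)·a + (-235)·b = +0.06
  45·a + (-185)·b = +0.15
Eliminate b (×(-185) and ×(-235), subtract): 24450·a = 24.150 → a = ∂h/∂x = +0.0009877
Back-substitute: b = ∂h/∂y = -0.0005706.
|∇h| = √(0.0009877² + -0.0005706²) = 0.001141
Seepage velocity v = K·i/n = 23.0 × 0.001141 / 0.33 = 0.07952 m/day.
t = 300 / 0.07952 = 3773 days = 10.3 years.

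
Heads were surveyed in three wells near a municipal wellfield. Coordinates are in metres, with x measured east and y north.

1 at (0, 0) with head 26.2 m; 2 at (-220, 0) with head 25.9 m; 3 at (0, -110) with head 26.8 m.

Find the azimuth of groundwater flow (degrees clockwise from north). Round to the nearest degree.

346°

∂h/∂x = (25.9 − 26.2) / (-220 − 0) = +0.001364
∂h/∂y = (26.8 − 26.2) / (-110 − 0) = -0.005455
Flow direction (−∇h) has components (-0.001364 E, +0.005455 N).
Azimuth = atan2(E, N) = atan2(-0.001364, +0.005455) = 346.0° ≈ 346°.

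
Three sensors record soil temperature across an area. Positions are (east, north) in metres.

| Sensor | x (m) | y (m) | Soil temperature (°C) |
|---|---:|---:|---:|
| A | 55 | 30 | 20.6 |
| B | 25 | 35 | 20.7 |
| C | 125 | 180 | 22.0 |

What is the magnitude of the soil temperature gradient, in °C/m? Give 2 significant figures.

Taking A as reference: B−A = (-30, 5, +0.1); C−A = (70, 150, +1.4).
Solve a·Δx + b·Δy = ΔT: det = (-30)·150 − 70·5 = -4850.
∂T/∂x = [(+0.1)·150 − (+1.4)·5] / -4850 = -0.001649
∂T/∂y = [(-30)·(+1.4) − 70·(+0.1)] / -4850 = +0.01010
|∇f| = √(-0.001649² + 0.01010²) = 0.01023 °C/m

0.010 °C/m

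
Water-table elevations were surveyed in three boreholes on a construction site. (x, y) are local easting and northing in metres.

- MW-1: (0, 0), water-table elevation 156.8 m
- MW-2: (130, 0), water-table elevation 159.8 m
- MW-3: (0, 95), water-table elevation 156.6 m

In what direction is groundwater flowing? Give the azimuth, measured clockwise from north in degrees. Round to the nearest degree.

∂h/∂x = (159.8 − 156.8) / (130 − 0) = +0.02308
∂h/∂y = (156.6 − 156.8) / (95 − 0) = -0.002105
Flow direction (−∇h) has components (-0.02308 E, +0.002105 N).
Azimuth = atan2(E, N) = atan2(-0.02308, +0.002105) = 275.2° ≈ 275°.

275°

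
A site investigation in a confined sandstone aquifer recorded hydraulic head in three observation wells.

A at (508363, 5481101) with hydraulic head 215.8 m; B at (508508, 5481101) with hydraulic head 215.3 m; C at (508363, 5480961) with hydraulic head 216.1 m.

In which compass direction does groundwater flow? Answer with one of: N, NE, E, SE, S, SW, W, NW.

∂h/∂x = (215.3 − 215.8) / (508508 − 508363) = -0.003448
∂h/∂y = (216.1 − 215.8) / (5480961 − 5481101) = -0.002143
Flow = −∇h = (+0.003448 east, +0.002143 north), which points northeast.

NE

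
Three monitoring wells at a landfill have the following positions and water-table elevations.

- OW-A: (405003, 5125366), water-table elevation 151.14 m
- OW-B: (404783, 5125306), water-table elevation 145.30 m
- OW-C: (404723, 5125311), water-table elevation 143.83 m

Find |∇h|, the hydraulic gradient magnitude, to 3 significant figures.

Differences from OW-A: to OW-B (Δx, Δy, Δh) = (-220, -60, -5.84); to OW-C = (-280, -55, -7.31).
Solve a·Δx + b·Δy = Δh: det = (-220)·(-55) − (-280)·(-60) = -4700.
∂h/∂x = [(-5.84)·(-55) − (-7.31)·(-60)] / -4700 = +0.02498
∂h/∂y = [(-220)·(-7.31) − (-280)·(-5.84)] / -4700 = +0.005745
|∇h| = √(0.02498² + 0.005745²) = 0.02563

0.0256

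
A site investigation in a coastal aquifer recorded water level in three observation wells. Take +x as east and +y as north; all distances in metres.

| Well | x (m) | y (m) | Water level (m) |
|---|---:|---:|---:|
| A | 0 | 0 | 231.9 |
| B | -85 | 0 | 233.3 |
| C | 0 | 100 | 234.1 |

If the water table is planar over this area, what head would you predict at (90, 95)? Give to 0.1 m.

232.5 m

∂h/∂x = (233.3 − 231.9) / (-85 − 0) = -0.01647
∂h/∂y = (234.1 − 231.9) / (100 − 0) = +0.02200
h(90, 95) = 231.9 + (-0.01647)·(90) + (+0.02200)·(95) = 231.9 -1.482 +2.090 = 232.508 m.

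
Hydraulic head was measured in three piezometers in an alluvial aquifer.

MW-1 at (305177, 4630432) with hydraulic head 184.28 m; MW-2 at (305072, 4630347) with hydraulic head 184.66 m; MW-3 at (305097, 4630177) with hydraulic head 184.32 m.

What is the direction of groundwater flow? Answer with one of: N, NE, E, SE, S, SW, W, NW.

Differences from MW-1: to MW-2 (Δx, Δy, Δh) = (-105, -85, +0.38); to MW-3 = (-80, -255, +0.04).
Solve a·Δx + b·Δy = Δh: det = (-105)·(-255) − (-80)·(-85) = 19975.
∂h/∂x = [(+0.38)·(-255) − (+0.04)·(-85)] / 19975 = -0.004681
∂h/∂y = [(-105)·(+0.04) − (-80)·(+0.38)] / 19975 = +0.001312
Flow = −∇h = (+0.004681 east, -0.001312 north), which points east.

E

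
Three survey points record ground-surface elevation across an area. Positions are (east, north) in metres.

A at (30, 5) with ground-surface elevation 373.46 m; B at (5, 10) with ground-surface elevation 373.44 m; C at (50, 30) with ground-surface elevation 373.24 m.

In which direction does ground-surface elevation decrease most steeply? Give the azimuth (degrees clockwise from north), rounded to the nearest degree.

Taking A as reference: B−A = (-25, 5, -0.02); C−A = (20, 25, -0.22).
Solve a·Δx + b·Δy = Δz: det = (-25)·25 − 20·5 = -725.
∂z/∂x = [(-0.02)·25 − (-0.22)·5] / -725 = -0.0008276
∂z/∂y = [(-25)·(-0.22) − 20·(-0.02)] / -725 = -0.008138
Steepest decrease is along −∇f: components (+0.0008276 E, +0.008138 N).
Azimuth = atan2(+0.0008276, +0.008138) = 5.8° ≈ 006°.

006°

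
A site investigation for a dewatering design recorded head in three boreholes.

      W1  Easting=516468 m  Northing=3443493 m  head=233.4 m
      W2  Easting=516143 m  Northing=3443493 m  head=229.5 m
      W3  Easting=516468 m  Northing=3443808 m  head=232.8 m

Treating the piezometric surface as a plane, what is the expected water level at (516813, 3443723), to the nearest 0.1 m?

∂h/∂x = (229.5 − 233.4) / (516143 − 516468) = +0.01200
∂h/∂y = (232.8 − 233.4) / (3443808 − 3443493) = -0.001905
h(516813, 3443723) = 233.4 + (+0.01200)·(345) + (-0.001905)·(230) = 233.4 +4.140 -0.438 = 237.102 m.

237.1 m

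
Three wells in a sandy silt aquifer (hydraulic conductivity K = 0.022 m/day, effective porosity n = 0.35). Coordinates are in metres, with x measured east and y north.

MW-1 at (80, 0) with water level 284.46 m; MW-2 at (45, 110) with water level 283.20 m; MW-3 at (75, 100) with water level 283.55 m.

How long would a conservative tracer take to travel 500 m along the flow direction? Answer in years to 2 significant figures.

1800 years

Differences from MW-1: to MW-2 (Δx, Δy, Δh) = (-35, 110, -1.26); to MW-3 = (-5, 100, -0.91).
Solve a·Δx + b·Δy = Δh: det = (-35)·100 − (-5)·110 = -2950.
∂h/∂x = [(-1.26)·100 − (-0.91)·110] / -2950 = +0.008780
∂h/∂y = [(-35)·(-0.91) − (-5)·(-1.26)] / -2950 = -0.008661
|∇h| = √(0.008780² + -0.008661²) = 0.01233
Seepage velocity v = K·i/n = 0.022 × 0.01233 / 0.35 = 0.000775 m/day.
t = 500 / 0.000775 = 6.452e+05 days = 1.77e+03 years.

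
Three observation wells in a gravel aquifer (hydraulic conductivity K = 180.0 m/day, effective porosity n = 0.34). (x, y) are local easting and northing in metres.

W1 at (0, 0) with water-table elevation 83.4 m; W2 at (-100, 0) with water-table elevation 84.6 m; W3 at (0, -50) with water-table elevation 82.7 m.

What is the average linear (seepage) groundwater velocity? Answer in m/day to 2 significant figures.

9.8 m/day

∂h/∂x = (84.6 − 83.4) / (-100 − 0) = -0.01200
∂h/∂y = (82.7 − 83.4) / (-50 − 0) = +0.01400
|∇h| = √(-0.01200² + 0.01400²) = 0.01844
Seepage velocity v = K·i/n = 180.0 × 0.01844 / 0.34 = 9.762 m/day.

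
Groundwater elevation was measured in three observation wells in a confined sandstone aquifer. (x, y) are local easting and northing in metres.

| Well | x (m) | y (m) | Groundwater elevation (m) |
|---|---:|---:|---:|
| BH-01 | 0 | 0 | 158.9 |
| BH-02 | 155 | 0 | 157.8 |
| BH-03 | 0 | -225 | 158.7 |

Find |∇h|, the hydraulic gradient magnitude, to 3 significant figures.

∂h/∂x = (157.8 − 158.9) / (155 − 0) = -0.007097
∂h/∂y = (158.7 − 158.9) / (-225 − 0) = +0.0008889
|∇h| = √(-0.007097² + 0.0008889²) = 0.007152

0.00715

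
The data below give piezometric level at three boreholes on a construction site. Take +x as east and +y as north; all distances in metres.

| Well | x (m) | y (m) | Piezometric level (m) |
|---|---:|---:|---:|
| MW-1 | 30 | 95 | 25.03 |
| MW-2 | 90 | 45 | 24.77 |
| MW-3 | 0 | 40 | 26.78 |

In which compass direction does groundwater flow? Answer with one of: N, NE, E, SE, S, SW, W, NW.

Differences from MW-1: to MW-2 (Δx, Δy, Δh) = (60, -50, -0.26); to MW-3 = (-30, -55, +1.75).
Solve a·Δx + b·Δy = Δh: det = 60·(-55) − (-30)·(-50) = -4800.
∂h/∂x = [(-0.26)·(-55) − (+1.75)·(-50)] / -4800 = -0.02121
∂h/∂y = [60·(+1.75) − (-30)·(-0.26)] / -4800 = -0.02025
Flow = −∇h = (+0.02121 east, +0.02025 north), which points northeast.

NE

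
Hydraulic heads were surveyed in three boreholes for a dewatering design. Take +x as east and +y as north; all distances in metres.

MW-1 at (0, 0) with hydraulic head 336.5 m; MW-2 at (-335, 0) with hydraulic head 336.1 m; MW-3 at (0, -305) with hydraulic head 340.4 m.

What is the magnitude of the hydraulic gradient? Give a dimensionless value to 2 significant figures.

∂h/∂x = (336.1 − 336.5) / (-335 − 0) = +0.001194
∂h/∂y = (340.4 − 336.5) / (-305 − 0) = -0.01279
|∇h| = √(0.001194² + -0.01279²) = 0.01285

0.013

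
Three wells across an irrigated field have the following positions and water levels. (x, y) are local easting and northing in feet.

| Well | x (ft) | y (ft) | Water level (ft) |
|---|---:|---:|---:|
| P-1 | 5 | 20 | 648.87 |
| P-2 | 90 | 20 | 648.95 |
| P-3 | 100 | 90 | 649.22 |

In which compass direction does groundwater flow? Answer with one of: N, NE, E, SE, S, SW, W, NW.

S

Differences from P-1: to P-2 (Δx, Δy, Δh) = (85, 0, +0.08); to P-3 = (95, 70, +0.35).
Determinant of the coordinate differences = 85·70 − 95·0 = 5950.
∂h/∂x = [(+0.08)·70 − (+0.35)·0] / 5950 = +0.0009412
∂h/∂y = [85·(+0.35) − 95·(+0.08)] / 5950 = +0.003723
Flow = −∇h = (-0.0009412 east, -0.003723 north), which points south.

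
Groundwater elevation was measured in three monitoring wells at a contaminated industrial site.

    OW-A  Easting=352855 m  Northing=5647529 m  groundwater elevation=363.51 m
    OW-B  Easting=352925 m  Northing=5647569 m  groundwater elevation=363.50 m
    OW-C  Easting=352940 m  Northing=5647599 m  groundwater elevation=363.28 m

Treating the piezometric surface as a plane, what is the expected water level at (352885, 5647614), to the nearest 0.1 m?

Differences from OW-A: to OW-B (Δx, Δy, Δh) = (70, 40, -0.01); to OW-C = (85, 70, -0.23).
Solve a·Δx + b·Δy = Δh: det = 70·70 − 85·40 = 1500.
∂h/∂x = [(-0.01)·70 − (-0.23)·40] / 1500 = +0.005667
∂h/∂y = [70·(-0.23) − 85·(-0.01)] / 1500 = -0.01017
h(352885, 5647614) = 363.51 + (+0.005667)·(30) + (-0.01017)·(85) = 363.51 +0.170 -0.864 = 362.816 m.

362.8 m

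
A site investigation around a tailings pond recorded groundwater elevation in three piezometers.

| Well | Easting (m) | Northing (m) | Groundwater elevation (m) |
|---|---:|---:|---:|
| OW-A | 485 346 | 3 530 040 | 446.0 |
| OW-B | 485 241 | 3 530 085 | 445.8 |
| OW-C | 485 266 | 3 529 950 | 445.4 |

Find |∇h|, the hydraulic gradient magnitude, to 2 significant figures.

Three-point gradient (reference OW-A): Δ to OW-B = (-105, 45, -0.2), Δ to OW-C = (-80, -90, -0.6).
∂h/∂x = +0.003448, ∂h/∂y = +0.003602 (det = 13050).
|∇h| = √(0.003448² + 0.003602²) = 0.004986

0.0050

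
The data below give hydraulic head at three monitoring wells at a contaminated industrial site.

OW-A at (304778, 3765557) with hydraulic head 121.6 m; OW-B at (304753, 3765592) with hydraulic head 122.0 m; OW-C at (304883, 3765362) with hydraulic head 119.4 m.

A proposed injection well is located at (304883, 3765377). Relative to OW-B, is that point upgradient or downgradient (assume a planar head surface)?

downgradient

With h = a·x + b·y + c and OW-A as origin, the differences give:
  (-25)·a + 35·b = +0.4
  105·a + (-195)·b = -2.2
Eliminate b (×(-195) and ×35, subtract): 1200·a = -1.00 → a = ∂h/∂x = -0.0008333
Back-substitute: b = ∂h/∂y = +0.01083.
Head at (304883, 3765377) = 121.6 + (-0.0008333)·(105) + (+0.01083)·(-180) = 119.56 m.
That is lower than the 122.0 m at OW-B, so the point is downgradient.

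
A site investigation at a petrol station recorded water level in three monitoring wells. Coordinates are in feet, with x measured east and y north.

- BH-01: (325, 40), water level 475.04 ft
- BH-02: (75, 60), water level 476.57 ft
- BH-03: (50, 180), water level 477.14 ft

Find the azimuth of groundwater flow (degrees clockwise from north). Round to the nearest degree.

With h = a·x + b·y + c and BH-01 as origin, the differences give:
  (-250)·a + 20·b = +1.53
  (-275)·a + 140·b = +2.10
Eliminate b (×140 and ×20, subtract): -29500·a = 172.200 → a = ∂h/∂x = -0.005837
Back-substitute: b = ∂h/∂y = +0.003534.
Flow direction (−∇h) has components (+0.005837 E, -0.003534 N).
Azimuth = atan2(E, N) = atan2(+0.005837, -0.003534) = 121.2° ≈ 121°.

121°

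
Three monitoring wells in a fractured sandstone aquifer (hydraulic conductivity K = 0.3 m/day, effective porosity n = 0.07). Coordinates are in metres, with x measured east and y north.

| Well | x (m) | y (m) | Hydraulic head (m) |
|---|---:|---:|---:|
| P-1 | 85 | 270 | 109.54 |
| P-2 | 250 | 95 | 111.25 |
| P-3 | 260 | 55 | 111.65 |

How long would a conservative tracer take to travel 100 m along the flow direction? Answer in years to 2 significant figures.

6.3 years

With h = a·x + b·y + c and P-1 as origin, the differences give:
  165·a + (-175)·b = +1.71
  175·a + (-215)·b = +2.11
Eliminate b (×(-215) and ×(-175), subtract): -4850·a = 1.600 → a = ∂h/∂x = -0.0003299
Back-substitute: b = ∂h/∂y = -0.01008.
|∇h| = √(-0.0003299² + -0.01008²) = 0.01009
Seepage velocity v = K·i/n = 0.3 × 0.01009 / 0.07 = 0.04324 m/day.
t = 100 / 0.04324 = 2313 days = 6.33 years.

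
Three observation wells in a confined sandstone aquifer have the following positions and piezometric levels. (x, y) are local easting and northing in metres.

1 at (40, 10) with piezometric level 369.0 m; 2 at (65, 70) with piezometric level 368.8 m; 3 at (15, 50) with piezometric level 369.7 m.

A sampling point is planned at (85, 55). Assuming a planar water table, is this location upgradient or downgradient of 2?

downgradient

Taking 1 as reference: 2−1 = (25, 60, -0.2); 3−1 = (-25, 40, +0.7).
Determinant of the coordinate differences = 25·40 − (-25)·60 = 2500.
∂h/∂x = [(-0.2)·40 − (+0.7)·60] / 2500 = -0.02000
∂h/∂y = [25·(+0.7) − (-25)·(-0.2)] / 2500 = +0.005000
Head at (85, 55) = 369.0 + (-0.02000)·(45) + (+0.005000)·(45) = 368.32 m.
That is lower than the 368.8 m at 2, so the point is downgradient.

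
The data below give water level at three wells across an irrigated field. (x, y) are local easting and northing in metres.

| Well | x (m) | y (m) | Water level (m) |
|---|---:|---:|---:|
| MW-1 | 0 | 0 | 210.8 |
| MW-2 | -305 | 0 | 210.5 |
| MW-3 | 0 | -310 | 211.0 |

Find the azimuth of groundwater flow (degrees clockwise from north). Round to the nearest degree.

∂h/∂x = (210.5 − 210.8) / (-305 − 0) = +0.0009836
∂h/∂y = (211.0 − 210.8) / (-310 − 0) = -0.0006452
Flow direction (−∇h) has components (-0.0009836 E, +0.0006452 N).
Azimuth = atan2(E, N) = atan2(-0.0009836, +0.0006452) = 303.3° ≈ 303°.

303°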